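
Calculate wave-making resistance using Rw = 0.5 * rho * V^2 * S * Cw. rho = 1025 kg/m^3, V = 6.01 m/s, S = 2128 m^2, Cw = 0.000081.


Formula: Rw = 0.5 * rho * V^2 * S * Cw
Step 1 — V^2 = 6.01^2 = 36.1201
Step 2 — 0.5 * rho * V^2 = 0.5 * 1025 * 36.1201 = 18511.55125
Step 3 — Rw = 18511.55125 * 2128 * 0.000081 ≈ 3190.8 N (5 s.f.)

3190.8 N


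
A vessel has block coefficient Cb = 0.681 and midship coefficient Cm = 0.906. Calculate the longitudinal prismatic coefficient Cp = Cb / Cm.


Formula: Cp = Cb / Cm
Substituting: Cp = 0.681 / 0.906
Result: Cp ≈ 0.75166 (5 s.f.)

0.75166


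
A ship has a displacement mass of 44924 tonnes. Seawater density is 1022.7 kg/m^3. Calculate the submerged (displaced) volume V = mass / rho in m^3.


Formula: V = mass / rho
Step 1 — convert tonnes to kg: 44924 t * 1000 = 44924000 kg
Step 2 — V = 44924000 / 1022.7 ≈ 43927 m^3 (5 s.f.)

43927 m^3


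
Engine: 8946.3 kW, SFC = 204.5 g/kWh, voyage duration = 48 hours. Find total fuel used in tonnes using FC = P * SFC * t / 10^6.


Formula: FC (tonnes) = P * SFC * t / 1,000,000
Step 1 — P * SFC * t = 8946.3 * 204.5 * 48 = 87816880.8 g
Step 2 — FC (tonnes) = 87816880.8 / 1,000,000 ≈ 87.817 tonnes (5 s.f.)

87.817 tonnes


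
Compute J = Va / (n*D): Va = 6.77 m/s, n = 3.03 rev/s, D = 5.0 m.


Formula: J = Va / (n * D)
Step 1 — n * D = 3.03 * 5.0 = 15.15
Step 2 — J = 6.77 / 15.15 ≈ 0.44686 (5 s.f.)

0.44686


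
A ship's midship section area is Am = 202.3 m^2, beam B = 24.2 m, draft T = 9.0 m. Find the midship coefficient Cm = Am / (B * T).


Formula: Cm = Am / (B * T)
Step 1 — B * T = 24.2 * 9.0 = 217.8 m^2
Step 2 — Cm = 202.3 / 217.8 ≈ 0.92883 (5 s.f.)

0.92883


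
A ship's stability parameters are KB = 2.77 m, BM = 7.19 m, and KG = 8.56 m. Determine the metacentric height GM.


Formula: GM = KB + BM - KG
Step 1 — KM = KB + BM = 2.77 + 7.19 = 9.96 m
Step 2 — GM = KM - KG = 9.96 - 8.56 = 1.4 m

1.4 m


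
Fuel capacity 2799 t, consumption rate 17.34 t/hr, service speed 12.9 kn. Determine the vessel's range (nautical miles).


Formula: endurance = fuel / rate; range = endurance * speed
Step 1 — endurance = 2799 / 17.34 = 161.4187 hours
Step 2 — range = 161.4187 * 12.9 ≈ 2082.3 nautical miles (5 s.f.)

2082.3 NM


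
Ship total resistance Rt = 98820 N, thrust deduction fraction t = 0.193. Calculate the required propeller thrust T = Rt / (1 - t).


Formula: T = Rt / (1 - t)
Step 1 — (1 - t) = 1 - 0.193 = 0.807
Step 2 — T = 98820 / 0.807 ≈ 122450 N (5 s.f.)

122450 N


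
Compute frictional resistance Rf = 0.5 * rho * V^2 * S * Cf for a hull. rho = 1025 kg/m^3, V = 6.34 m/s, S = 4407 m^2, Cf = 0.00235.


Formula: Rf = 0.5 * rho * V^2 * S * Cf
Step 1 — V^2 = 6.34^2 = 40.1956
Step 2 — 0.5 * rho * V^2 = 0.5 * 1025 * 40.1956 = 20600.245
Step 3 — Rf = 20600.245 * 4407 * 0.00235 ≈ 213350 N (5 s.f.)

213350 N


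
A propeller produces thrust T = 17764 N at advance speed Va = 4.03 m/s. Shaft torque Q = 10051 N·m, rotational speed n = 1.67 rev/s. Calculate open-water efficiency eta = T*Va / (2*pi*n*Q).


Formula: eta = T * Va / (2 * pi * n * Q)
Step 1 — numerator = T * Va = 17764 * 4.03 = 71588.92
Step 2 — 2 * pi * n = 2 * pi * 1.67 = 10.492919
Step 3 — denominator = 10.492919 * 10051 = 105464.33
Step 4 — eta = 71588.92 / 105464.33 ≈ 0.67880 (5 s.f.)

0.67880


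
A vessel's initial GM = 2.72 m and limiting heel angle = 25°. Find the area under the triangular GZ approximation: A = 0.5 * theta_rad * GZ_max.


Formula: GZ_max = GM * sin(theta); Area = 0.5 * theta_rad * GZ_max
Step 1 — GZ_max = 2.72 * sin(25°) = 2.72 * 0.422618 = 1.149521 m
Step 2 — theta_rad = 25 * pi/180 = 0.436332 rad
Step 3 — Area = 0.5 * 0.436332 * 1.149521 ≈ 0.25079 m·rad (5 s.f.)

0.25079 m·rad


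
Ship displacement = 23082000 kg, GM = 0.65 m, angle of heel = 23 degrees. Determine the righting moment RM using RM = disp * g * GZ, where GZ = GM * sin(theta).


Formula: GZ = GM * sin(theta); RM = disp * g * GZ
Step 1 — GZ = 0.65 * sin(23°) = 0.65 * 0.390731 = 0.253975 m
Step 2 — RM = 23082000 * 9.81 * 0.253975 ≈ 57509000 N·m (5 s.f.)

57509000 N·m


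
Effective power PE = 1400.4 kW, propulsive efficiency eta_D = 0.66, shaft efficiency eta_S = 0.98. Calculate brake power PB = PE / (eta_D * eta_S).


Formula: PB = PE / (eta_D * eta_S)
Step 1 — combined efficiency = eta_D * eta_S = 0.66 * 0.98 = 0.6468
Step 2 — PB = 1400.4 / 0.6468 ≈ 2165.1 kW (5 s.f.)

2165.1 kW


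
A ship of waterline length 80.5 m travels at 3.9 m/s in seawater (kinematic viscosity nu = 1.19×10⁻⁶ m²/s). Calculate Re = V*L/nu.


Formula: Re = V * L / nu
Step 1 — V * L = 3.9 * 80.5 = 313.95 m^2/s
Step 2 — Re = 313.95 / 1.19e-6 = 2.64e+08

2.64e+08


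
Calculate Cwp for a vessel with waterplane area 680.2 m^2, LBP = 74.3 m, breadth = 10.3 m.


Formula: Cwp = Aw / (L * B)
Step 1 — L * B = 74.3 * 10.3 = 765.29 m^2
Step 2 — Cwp = 680.2 / 765.29 ≈ 0.88881 (5 s.f.)

0.88881


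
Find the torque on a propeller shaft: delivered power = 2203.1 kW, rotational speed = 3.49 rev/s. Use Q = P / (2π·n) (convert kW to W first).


Formula: Q = P_W / (2 * pi * n)
Step 1 — P_W = 2203.1 kW * 1000 = 2203100.0 W
Step 2 — 2 * pi * n = 2 * pi * 3.49 = 21.928317
Step 3 — Q = 2203100.0 / 21.928317 ≈ 100470 N·m (5 s.f.)

100470 N·m


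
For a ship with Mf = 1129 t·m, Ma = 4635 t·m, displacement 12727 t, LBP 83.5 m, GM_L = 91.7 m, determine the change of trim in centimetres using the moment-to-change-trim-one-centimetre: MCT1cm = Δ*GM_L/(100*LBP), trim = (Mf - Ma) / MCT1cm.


Formula: net trimming moment = Mf - Ma; MCT1cm = Δ*GM_L/(100*LBP); trim = net moment / MCT1cm
Step 1 — net trimming moment = 1129 - 4635 = -3506 t·m
Step 2 — MCT1cm = 12727 * 91.7 / (100 * 83.5) = 139.7684 t·m/cm
Step 3 — trim = -3506 / 139.7684 ≈ -25.084 cm (5 s.f.)

-25.084 cm


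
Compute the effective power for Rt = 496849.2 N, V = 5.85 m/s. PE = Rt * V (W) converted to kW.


Formula: PE = Rt * V / 1000 (kW)
Step 1 — PE (W) = 496849.2 * 5.85 = 2906567.82 W
Step 2 — PE (kW) = 2906567.82 / 1000 ≈ 2906.6 kW (5 s.f.)

2906.6 kW


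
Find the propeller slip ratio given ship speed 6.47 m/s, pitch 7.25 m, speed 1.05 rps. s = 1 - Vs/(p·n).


Formula: s = 1 - Vs / (p * n)
Step 1 — p * n = 7.25 * 1.05 = 7.6125
Step 2 — Vs / (p*n) = 6.47 / 7.6125 = 0.849918 (6 d.p.)
Step 3 — s = 1 - 0.849918 = 0.150082

0.150082


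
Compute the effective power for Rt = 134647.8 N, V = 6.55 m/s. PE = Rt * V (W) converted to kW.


Formula: PE = Rt * V / 1000 (kW)
Step 1 — PE (W) = 134647.8 * 6.55 = 881943.09 W
Step 2 — PE (kW) = 881943.09 / 1000 ≈ 881.94 kW (5 s.f.)

881.94 kW


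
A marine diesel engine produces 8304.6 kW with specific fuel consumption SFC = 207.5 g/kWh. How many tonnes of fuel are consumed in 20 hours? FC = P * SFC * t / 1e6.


Formula: FC (tonnes) = P * SFC * t / 1,000,000
Step 1 — P * SFC * t = 8304.6 * 207.5 * 20 = 34464090.0 g
Step 2 — FC (tonnes) = 34464090.0 / 1,000,000 ≈ 34.464 tonnes (5 s.f.)

34.464 tonnes


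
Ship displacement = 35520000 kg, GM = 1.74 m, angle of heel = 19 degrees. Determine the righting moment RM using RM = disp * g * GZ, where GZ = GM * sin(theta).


Formula: GZ = GM * sin(theta); RM = disp * g * GZ
Step 1 — GZ = 1.74 * sin(19°) = 1.74 * 0.325568 = 0.566488 m
Step 2 — RM = 35520000 * 9.81 * 0.566488 ≈ 197390000 N·m (5 s.f.)

197390000 N·m


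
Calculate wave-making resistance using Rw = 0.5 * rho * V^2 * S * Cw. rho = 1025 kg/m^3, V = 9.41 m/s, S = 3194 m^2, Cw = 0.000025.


Formula: Rw = 0.5 * rho * V^2 * S * Cw
Step 1 — V^2 = 9.41^2 = 88.5481
Step 2 — 0.5 * rho * V^2 = 0.5 * 1025 * 88.5481 = 45380.90125
Step 3 — Rw = 45380.90125 * 3194 * 0.000025 ≈ 3623.7 N (5 s.f.)

3623.7 N


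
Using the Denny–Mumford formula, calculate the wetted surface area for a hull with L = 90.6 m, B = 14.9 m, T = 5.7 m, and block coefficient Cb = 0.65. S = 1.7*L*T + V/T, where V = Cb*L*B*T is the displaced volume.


Formula: S = 1.7*L*T + V/T with V = Cb*L*B*T, i.e. S = L * (1.7*T + Cb*B)
Step 1 — 1.7*T = 1.7 * 5.7 = 9.69 m
Step 2 — Cb*B = 0.65 * 14.9 = 9.685 m
Step 3 — 1.7*T + Cb*B = 9.69 + 9.685 = 19.375 m
Step 4 — S = 90.6 * 19.375 ≈ 1755.4 m^2 (5 s.f.)

1755.4 m^2


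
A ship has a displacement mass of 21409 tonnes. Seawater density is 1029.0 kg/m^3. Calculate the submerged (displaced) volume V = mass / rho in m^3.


Formula: V = mass / rho
Step 1 — convert tonnes to kg: 21409 t * 1000 = 21409000 kg
Step 2 — V = 21409000 / 1029.0 ≈ 20806 m^3 (5 s.f.)

20806 m^3


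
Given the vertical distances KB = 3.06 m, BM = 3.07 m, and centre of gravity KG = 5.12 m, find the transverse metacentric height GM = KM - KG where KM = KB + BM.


Formula: GM = KB + BM - KG
Step 1 — KM = KB + BM = 3.06 + 3.07 = 6.13 m
Step 2 — GM = KM - KG = 6.13 - 5.12 = 1.01 m

1.01 m


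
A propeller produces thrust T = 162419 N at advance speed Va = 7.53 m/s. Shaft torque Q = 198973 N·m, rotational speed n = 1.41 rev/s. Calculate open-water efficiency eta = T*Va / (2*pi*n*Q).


Formula: eta = T * Va / (2 * pi * n * Q)
Step 1 — numerator = T * Va = 162419 * 7.53 = 1223015.07
Step 2 — 2 * pi * n = 2 * pi * 1.41 = 8.859291
Step 3 — denominator = 8.859291 * 198973 = 1762759.71
Step 4 — eta = 1223015.07 / 1762759.71 ≈ 0.69381 (5 s.f.)

0.69381


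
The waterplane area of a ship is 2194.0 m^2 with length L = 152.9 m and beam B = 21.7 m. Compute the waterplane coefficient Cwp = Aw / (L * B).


Formula: Cwp = Aw / (L * B)
Step 1 — L * B = 152.9 * 21.7 = 3317.93 m^2
Step 2 — Cwp = 2194.0 / 3317.93 ≈ 0.66126 (5 s.f.)

0.66126


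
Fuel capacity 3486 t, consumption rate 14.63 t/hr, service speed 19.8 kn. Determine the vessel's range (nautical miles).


Formula: endurance = fuel / rate; range = endurance * speed
Step 1 — endurance = 3486 / 14.63 = 238.2775 hours
Step 2 — range = 238.2775 * 19.8 ≈ 4717.9 nautical miles (5 s.f.)

4717.9 NM


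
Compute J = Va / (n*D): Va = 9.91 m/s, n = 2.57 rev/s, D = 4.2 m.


Formula: J = Va / (n * D)
Step 1 — n * D = 2.57 * 4.2 = 10.794
Step 2 — J = 9.91 / 10.794 ≈ 0.91810 (5 s.f.)

0.91810


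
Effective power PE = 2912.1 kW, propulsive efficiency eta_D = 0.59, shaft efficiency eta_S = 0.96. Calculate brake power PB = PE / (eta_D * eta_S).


Formula: PB = PE / (eta_D * eta_S)
Step 1 — combined efficiency = eta_D * eta_S = 0.59 * 0.96 = 0.5664
Step 2 — PB = 2912.1 / 0.5664 ≈ 5141.4 kW (5 s.f.)

5141.4 kW


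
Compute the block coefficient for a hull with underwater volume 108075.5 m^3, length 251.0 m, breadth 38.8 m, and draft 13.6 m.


Formula: Cb = V / (L * B * T)
Step 1 — L * B * T = 251.0 * 38.8 * 13.6 = 132447.68 m^3
Step 2 — Cb = 108075.5 / 132447.68 ≈ 0.81599 (5 s.f.)

0.81599


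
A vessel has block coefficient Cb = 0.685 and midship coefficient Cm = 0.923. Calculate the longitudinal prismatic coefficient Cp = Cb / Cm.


Formula: Cp = Cb / Cm
Substituting: Cp = 0.685 / 0.923
Result: Cp ≈ 0.74215 (5 s.f.)

0.74215


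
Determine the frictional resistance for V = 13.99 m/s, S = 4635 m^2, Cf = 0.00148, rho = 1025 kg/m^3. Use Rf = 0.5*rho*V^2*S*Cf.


Formula: Rf = 0.5 * rho * V^2 * S * Cf
Step 1 — V^2 = 13.99^2 = 195.7201
Step 2 — 0.5 * rho * V^2 = 0.5 * 1025 * 195.7201 = 100306.55125
Step 3 — Rf = 100306.55125 * 4635 * 0.00148 ≈ 688080 N (5 s.f.)

688080 N


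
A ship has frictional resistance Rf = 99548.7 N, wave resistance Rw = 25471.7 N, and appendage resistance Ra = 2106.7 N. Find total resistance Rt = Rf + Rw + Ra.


Formula: Rt = Rf + Rw + Ra
Substituting: Rt = 99548.7 + 25471.7 + 2106.7
Result: Rt = 127127.1 N

127127.1 N


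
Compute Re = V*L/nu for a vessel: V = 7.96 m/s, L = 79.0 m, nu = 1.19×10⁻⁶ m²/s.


Formula: Re = V * L / nu
Step 1 — V * L = 7.96 * 79.0 = 628.84 m^2/s
Step 2 — Re = 628.84 / 1.19e-6 = 5.28e+08

5.28e+08


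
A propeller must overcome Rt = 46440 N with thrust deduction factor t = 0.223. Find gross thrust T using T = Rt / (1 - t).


Formula: T = Rt / (1 - t)
Step 1 — (1 - t) = 1 - 0.223 = 0.777
Step 2 — T = 46440 / 0.777 ≈ 59768 N (5 s.f.)

59768 N


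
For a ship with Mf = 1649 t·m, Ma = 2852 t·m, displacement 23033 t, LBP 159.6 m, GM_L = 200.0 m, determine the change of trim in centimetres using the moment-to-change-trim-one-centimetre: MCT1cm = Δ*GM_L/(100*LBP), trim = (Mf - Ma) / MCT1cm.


Formula: net trimming moment = Mf - Ma; MCT1cm = Δ*GM_L/(100*LBP); trim = net moment / MCT1cm
Step 1 — net trimming moment = 1649 - 2852 = -1203 t·m
Step 2 — MCT1cm = 23033 * 200.0 / (100 * 159.6) = 288.6341 t·m/cm
Step 3 — trim = -1203 / 288.6341 ≈ -4.1679 cm (5 s.f.)

-4.1679 cm


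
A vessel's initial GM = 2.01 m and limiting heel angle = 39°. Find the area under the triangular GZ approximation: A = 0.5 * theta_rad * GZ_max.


Formula: GZ_max = GM * sin(theta); Area = 0.5 * theta_rad * GZ_max
Step 1 — GZ_max = 2.01 * sin(39°) = 2.01 * 0.62932 = 1.264933 m
Step 2 — theta_rad = 39 * pi/180 = 0.680678 rad
Step 3 — Area = 0.5 * 0.680678 * 1.264933 ≈ 0.43051 m·rad (5 s.f.)

0.43051 m·rad


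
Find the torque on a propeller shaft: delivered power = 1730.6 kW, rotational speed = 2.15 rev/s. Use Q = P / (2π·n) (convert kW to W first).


Formula: Q = P_W / (2 * pi * n)
Step 1 — P_W = 1730.6 kW * 1000 = 1730600.0 W
Step 2 — 2 * pi * n = 2 * pi * 2.15 = 13.508848
Step 3 — Q = 1730600.0 / 13.508848 ≈ 128110 N·m (5 s.f.)

128110 N·m


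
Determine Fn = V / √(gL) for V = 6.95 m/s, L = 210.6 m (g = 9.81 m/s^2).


Formula: Fn = V / sqrt(g * L)
Step 1 — g * L = 9.81 * 210.6 = 2065.986
Step 2 — sqrt(g * L) = sqrt(2065.986) = 45.453119
Step 3 — Fn = 6.95 / 45.453119 ≈ 0.15290 (5 s.f.)

0.15290


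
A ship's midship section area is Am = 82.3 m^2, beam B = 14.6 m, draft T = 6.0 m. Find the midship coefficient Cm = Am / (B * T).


Formula: Cm = Am / (B * T)
Step 1 — B * T = 14.6 * 6.0 = 87.6 m^2
Step 2 — Cm = 82.3 / 87.6 ≈ 0.93950 (5 s.f.)

0.93950


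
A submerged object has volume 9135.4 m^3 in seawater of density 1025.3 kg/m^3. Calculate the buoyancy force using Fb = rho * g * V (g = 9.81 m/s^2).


Formula: Fb = rho * g * V
Substituting: Fb = 1025.3 * 9.81 * 9135.4
Intermediate: 1025.3 * 9.81 = 10058.193
Result: Fb = 10058.193 * 9135.4 ≈ 91886000 N (5 s.f.)

91886000 N


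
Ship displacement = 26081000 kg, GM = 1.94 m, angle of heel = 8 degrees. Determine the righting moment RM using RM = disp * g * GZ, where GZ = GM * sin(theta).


Formula: GZ = GM * sin(theta); RM = disp * g * GZ
Step 1 — GZ = 1.94 * sin(8°) = 1.94 * 0.139173 = 0.269996 m
Step 2 — RM = 26081000 * 9.81 * 0.269996 ≈ 69080000 N·m (5 s.f.)

69080000 N·m


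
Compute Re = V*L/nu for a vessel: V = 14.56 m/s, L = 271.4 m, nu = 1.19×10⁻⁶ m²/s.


Formula: Re = V * L / nu
Step 1 — V * L = 14.56 * 271.4 = 3951.584 m^2/s
Step 2 — Re = 3951.584 / 1.19e-6 = 3.32e+09

3.32e+09


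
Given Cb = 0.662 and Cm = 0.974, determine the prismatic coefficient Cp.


Formula: Cp = Cb / Cm
Substituting: Cp = 0.662 / 0.974
Result: Cp ≈ 0.67967 (5 s.f.)

0.67967


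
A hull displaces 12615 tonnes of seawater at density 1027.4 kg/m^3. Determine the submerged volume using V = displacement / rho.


Formula: V = mass / rho
Step 1 — convert tonnes to kg: 12615 t * 1000 = 12615000 kg
Step 2 — V = 12615000 / 1027.4 ≈ 12279 m^3 (5 s.f.)

12279 m^3


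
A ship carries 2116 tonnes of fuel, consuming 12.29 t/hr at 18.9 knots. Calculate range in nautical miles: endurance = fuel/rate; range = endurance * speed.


Formula: endurance = fuel / rate; range = endurance * speed
Step 1 — endurance = 2116 / 12.29 = 172.1725 hours
Step 2 — range = 172.1725 * 18.9 ≈ 3254.1 nautical miles (5 s.f.)

3254.1 NM


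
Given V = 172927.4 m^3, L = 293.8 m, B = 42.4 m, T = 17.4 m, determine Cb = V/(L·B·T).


Formula: Cb = V / (L * B * T)
Step 1 — L * B * T = 293.8 * 42.4 * 17.4 = 216753.888 m^3
Step 2 — Cb = 172927.4 / 216753.888 ≈ 0.79781 (5 s.f.)

0.79781


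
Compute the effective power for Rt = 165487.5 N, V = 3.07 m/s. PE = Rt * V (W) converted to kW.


Formula: PE = Rt * V / 1000 (kW)
Step 1 — PE (W) = 165487.5 * 3.07 = 508046.625 W
Step 2 — PE (kW) = 508046.625 / 1000 ≈ 508.05 kW (5 s.f.)

508.05 kW


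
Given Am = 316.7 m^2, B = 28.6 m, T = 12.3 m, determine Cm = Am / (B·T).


Formula: Cm = Am / (B * T)
Step 1 — B * T = 28.6 * 12.3 = 351.78 m^2
Step 2 — Cm = 316.7 / 351.78 ≈ 0.90028 (5 s.f.)

0.90028


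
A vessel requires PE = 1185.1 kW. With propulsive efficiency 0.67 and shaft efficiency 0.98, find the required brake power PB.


Formula: PB = PE / (eta_D * eta_S)
Step 1 — combined efficiency = eta_D * eta_S = 0.67 * 0.98 = 0.6566
Step 2 — PB = 1185.1 / 0.6566 ≈ 1804.9 kW (5 s.f.)

1804.9 kW


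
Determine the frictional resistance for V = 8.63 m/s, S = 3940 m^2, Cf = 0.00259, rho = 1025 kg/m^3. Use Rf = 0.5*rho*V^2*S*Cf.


Formula: Rf = 0.5 * rho * V^2 * S * Cf
Step 1 — V^2 = 8.63^2 = 74.4769
Step 2 — 0.5 * rho * V^2 = 0.5 * 1025 * 74.4769 = 38169.41125
Step 3 — Rf = 38169.41125 * 3940 * 0.00259 ≈ 389500 N (5 s.f.)

389500 N


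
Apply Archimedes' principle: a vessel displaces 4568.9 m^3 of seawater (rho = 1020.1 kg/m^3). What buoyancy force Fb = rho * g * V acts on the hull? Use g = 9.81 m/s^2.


Formula: Fb = rho * g * V
Substituting: Fb = 1020.1 * 9.81 * 4568.9
Intermediate: 1020.1 * 9.81 = 10007.181
Result: Fb = 10007.181 * 4568.9 ≈ 45722000 N (5 s.f.)

45722000 N


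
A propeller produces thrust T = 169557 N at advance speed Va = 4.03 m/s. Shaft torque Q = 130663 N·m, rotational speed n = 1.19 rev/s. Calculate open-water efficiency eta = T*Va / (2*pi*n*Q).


Formula: eta = T * Va / (2 * pi * n * Q)
Step 1 — numerator = T * Va = 169557 * 4.03 = 683314.71
Step 2 — 2 * pi * n = 2 * pi * 1.19 = 7.476991
Step 3 — denominator = 7.476991 * 130663 = 976966.08
Step 4 — eta = 683314.71 / 976966.08 ≈ 0.69943 (5 s.f.)

0.69943


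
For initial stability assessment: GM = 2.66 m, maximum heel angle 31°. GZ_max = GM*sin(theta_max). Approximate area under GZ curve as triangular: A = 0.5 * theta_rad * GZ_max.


Formula: GZ_max = GM * sin(theta); Area = 0.5 * theta_rad * GZ_max
Step 1 — GZ_max = 2.66 * sin(31°) = 2.66 * 0.515038 = 1.370001 m
Step 2 — theta_rad = 31 * pi/180 = 0.541052 rad
Step 3 — Area = 0.5 * 0.541052 * 1.370001 ≈ 0.37062 m·rad (5 s.f.)

0.37062 m·rad


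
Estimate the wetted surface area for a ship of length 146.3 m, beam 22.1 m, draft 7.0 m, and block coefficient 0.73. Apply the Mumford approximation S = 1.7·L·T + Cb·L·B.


Formula: S = 1.7*L*T + V/T with V = Cb*L*B*T, i.e. S = L * (1.7*T + Cb*B)
Step 1 — 1.7*T = 1.7 * 7.0 = 11.9 m
Step 2 — Cb*B = 0.73 * 22.1 = 16.133 m
Step 3 — 1.7*T + Cb*B = 11.9 + 16.133 = 28.033 m
Step 4 — S = 146.3 * 28.033 ≈ 4101.2 m^2 (5 s.f.)

4101.2 m^2


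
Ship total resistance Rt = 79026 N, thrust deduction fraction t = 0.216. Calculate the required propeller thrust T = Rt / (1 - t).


Formula: T = Rt / (1 - t)
Step 1 — (1 - t) = 1 - 0.216 = 0.784
Step 2 — T = 79026 / 0.784 ≈ 100800 N (5 s.f.)

100800 N


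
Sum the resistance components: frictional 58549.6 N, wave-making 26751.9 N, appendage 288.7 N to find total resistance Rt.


Formula: Rt = Rf + Rw + Ra
Substituting: Rt = 58549.6 + 26751.9 + 288.7
Result: Rt = 85590.2 N

85590.2 N


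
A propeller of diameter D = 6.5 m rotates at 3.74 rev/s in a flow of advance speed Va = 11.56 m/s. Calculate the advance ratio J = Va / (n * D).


Formula: J = Va / (n * D)
Step 1 — n * D = 3.74 * 6.5 = 24.31
Step 2 — J = 11.56 / 24.31 ≈ 0.47552 (5 s.f.)

0.47552


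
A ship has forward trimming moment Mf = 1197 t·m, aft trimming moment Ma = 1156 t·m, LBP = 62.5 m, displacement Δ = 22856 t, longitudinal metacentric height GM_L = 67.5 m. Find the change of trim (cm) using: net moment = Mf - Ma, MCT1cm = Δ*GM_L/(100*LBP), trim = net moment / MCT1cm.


Formula: net trimming moment = Mf - Ma; MCT1cm = Δ*GM_L/(100*LBP); trim = net moment / MCT1cm
Step 1 — net trimming moment = 1197 - 1156 = 41 t·m
Step 2 — MCT1cm = 22856 * 67.5 / (100 * 62.5) = 246.8448 t·m/cm
Step 3 — trim = 41 / 246.8448 ≈ 0.16610 cm (5 s.f.)

0.16610 cm


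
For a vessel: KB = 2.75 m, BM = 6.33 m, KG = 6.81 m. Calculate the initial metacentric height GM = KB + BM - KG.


Formula: GM = KB + BM - KG
Step 1 — KM = KB + BM = 2.75 + 6.33 = 9.08 m
Step 2 — GM = KM - KG = 9.08 - 6.81 = 2.27 m

2.27 m


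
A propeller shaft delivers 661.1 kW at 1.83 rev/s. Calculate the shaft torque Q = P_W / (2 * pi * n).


Formula: Q = P_W / (2 * pi * n)
Step 1 — P_W = 661.1 kW * 1000 = 661100.0 W
Step 2 — 2 * pi * n = 2 * pi * 1.83 = 11.498229
Step 3 — Q = 661100.0 / 11.498229 ≈ 57496 N·m (5 s.f.)

57496 N·m


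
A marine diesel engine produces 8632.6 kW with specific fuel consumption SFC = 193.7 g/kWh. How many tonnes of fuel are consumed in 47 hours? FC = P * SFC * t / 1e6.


Formula: FC (tonnes) = P * SFC * t / 1,000,000
Step 1 — P * SFC * t = 8632.6 * 193.7 * 47 = 78590327.14 g
Step 2 — FC (tonnes) = 78590327.14 / 1,000,000 ≈ 78.590 tonnes (5 s.f.)

78.590 tonnes


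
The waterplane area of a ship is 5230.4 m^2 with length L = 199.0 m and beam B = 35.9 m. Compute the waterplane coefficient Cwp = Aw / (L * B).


Formula: Cwp = Aw / (L * B)
Step 1 — L * B = 199.0 * 35.9 = 7144.1 m^2
Step 2 — Cwp = 5230.4 / 7144.1 ≈ 0.73213 (5 s.f.)

0.73213


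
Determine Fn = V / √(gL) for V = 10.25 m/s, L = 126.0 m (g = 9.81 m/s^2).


Formula: Fn = V / sqrt(g * L)
Step 1 — g * L = 9.81 * 126.0 = 1236.06
Step 2 — sqrt(g * L) = sqrt(1236.06) = 35.157645
Step 3 — Fn = 10.25 / 35.157645 ≈ 0.29154 (5 s.f.)

0.29154


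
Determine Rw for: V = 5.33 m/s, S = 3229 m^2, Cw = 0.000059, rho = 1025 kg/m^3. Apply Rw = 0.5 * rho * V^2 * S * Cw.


Formula: Rw = 0.5 * rho * V^2 * S * Cw
Step 1 — V^2 = 5.33^2 = 28.4089
Step 2 — 0.5 * rho * V^2 = 0.5 * 1025 * 28.4089 = 14559.56125
Step 3 — Rw = 14559.56125 * 3229 * 0.000059 ≈ 2773.8 N (5 s.f.)

2773.8 N


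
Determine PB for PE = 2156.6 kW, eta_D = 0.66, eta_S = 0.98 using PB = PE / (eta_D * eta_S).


Formula: PB = PE / (eta_D * eta_S)
Step 1 — combined efficiency = eta_D * eta_S = 0.66 * 0.98 = 0.6468
Step 2 — PB = 2156.6 / 0.6468 ≈ 3334.3 kW (5 s.f.)

3334.3 kW


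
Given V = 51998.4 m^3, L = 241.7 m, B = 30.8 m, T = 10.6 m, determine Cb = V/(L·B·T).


Formula: Cb = V / (L * B * T)
Step 1 — L * B * T = 241.7 * 30.8 * 10.6 = 78910.216 m^3
Step 2 — Cb = 51998.4 / 78910.216 ≈ 0.65896 (5 s.f.)

0.65896


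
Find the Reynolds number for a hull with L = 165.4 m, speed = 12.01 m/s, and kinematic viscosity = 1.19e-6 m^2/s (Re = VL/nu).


Formula: Re = V * L / nu
Step 1 — V * L = 12.01 * 165.4 = 1986.454 m^2/s
Step 2 — Re = 1986.454 / 1.19e-6 = 1.67e+09

1.67e+09


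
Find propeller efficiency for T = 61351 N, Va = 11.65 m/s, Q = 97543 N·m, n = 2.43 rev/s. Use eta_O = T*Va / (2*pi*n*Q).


Formula: eta = T * Va / (2 * pi * n * Q)
Step 1 — numerator = T * Va = 61351 * 11.65 = 714739.15
Step 2 — 2 * pi * n = 2 * pi * 2.43 = 15.26814
Step 3 — denominator = 15.26814 * 97543 = 1489300.18
Step 4 — eta = 714739.15 / 1489300.18 ≈ 0.47992 (5 s.f.)

0.47992


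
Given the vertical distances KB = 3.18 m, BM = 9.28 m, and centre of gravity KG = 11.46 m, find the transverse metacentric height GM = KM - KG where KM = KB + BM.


Formula: GM = KB + BM - KG
Step 1 — KM = KB + BM = 3.18 + 9.28 = 12.46 m
Step 2 — GM = KM - KG = 12.46 - 11.46 = 1.0 m

1.0 m


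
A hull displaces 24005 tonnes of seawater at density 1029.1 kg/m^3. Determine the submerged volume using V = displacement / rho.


Formula: V = mass / rho
Step 1 — convert tonnes to kg: 24005 t * 1000 = 24005000 kg
Step 2 — V = 24005000 / 1029.1 ≈ 23326 m^3 (5 s.f.)

23326 m^3


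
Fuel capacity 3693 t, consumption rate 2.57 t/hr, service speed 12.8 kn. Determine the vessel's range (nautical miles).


Formula: endurance = fuel / rate; range = endurance * speed
Step 1 — endurance = 3693 / 2.57 = 1436.965 hours
Step 2 — range = 1436.965 * 12.8 ≈ 18393 nautical miles (5 s.f.)

18393 NM


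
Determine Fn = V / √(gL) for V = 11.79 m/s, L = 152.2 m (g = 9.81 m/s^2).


Formula: Fn = V / sqrt(g * L)
Step 1 — g * L = 9.81 * 152.2 = 1493.082
Step 2 — sqrt(g * L) = sqrt(1493.082) = 38.640419
Step 3 — Fn = 11.79 / 38.640419 ≈ 0.30512 (5 s.f.)

0.30512


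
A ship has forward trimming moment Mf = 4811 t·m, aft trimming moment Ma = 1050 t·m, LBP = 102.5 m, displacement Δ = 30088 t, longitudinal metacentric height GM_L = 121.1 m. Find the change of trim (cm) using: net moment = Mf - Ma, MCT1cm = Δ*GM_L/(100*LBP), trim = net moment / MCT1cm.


Formula: net trimming moment = Mf - Ma; MCT1cm = Δ*GM_L/(100*LBP); trim = net moment / MCT1cm
Step 1 — net trimming moment = 4811 - 1050 = 3761 t·m
Step 2 — MCT1cm = 30088 * 121.1 / (100 * 102.5) = 355.4787 t·m/cm
Step 3 — trim = 3761 / 355.4787 ≈ 10.580 cm (5 s.f.)

10.580 cm


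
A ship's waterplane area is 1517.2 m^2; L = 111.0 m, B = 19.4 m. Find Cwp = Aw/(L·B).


Formula: Cwp = Aw / (L * B)
Step 1 — L * B = 111.0 * 19.4 = 2153.4 m^2
Step 2 — Cwp = 1517.2 / 2153.4 ≈ 0.70456 (5 s.f.)

0.70456


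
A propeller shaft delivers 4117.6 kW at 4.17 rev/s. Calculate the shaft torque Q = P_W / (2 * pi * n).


Formula: Q = P_W / (2 * pi * n)
Step 1 — P_W = 4117.6 kW * 1000 = 4117600.0 W
Step 2 — 2 * pi * n = 2 * pi * 4.17 = 26.200883
Step 3 — Q = 4117600.0 / 26.200883 ≈ 157160 N·m (5 s.f.)

157160 N·m


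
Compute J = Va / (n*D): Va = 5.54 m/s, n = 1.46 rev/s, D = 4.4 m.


Formula: J = Va / (n * D)
Step 1 — n * D = 1.46 * 4.4 = 6.424
Step 2 — J = 5.54 / 6.424 ≈ 0.86239 (5 s.f.)

0.86239


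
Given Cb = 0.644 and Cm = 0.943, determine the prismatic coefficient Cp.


Formula: Cp = Cb / Cm
Substituting: Cp = 0.644 / 0.943
Result: Cp ≈ 0.68293 (5 s.f.)

0.68293


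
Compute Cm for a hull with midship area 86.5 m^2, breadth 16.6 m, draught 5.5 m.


Formula: Cm = Am / (B * T)
Step 1 — B * T = 16.6 * 5.5 = 91.3 m^2
Step 2 — Cm = 86.5 / 91.3 ≈ 0.94743 (5 s.f.)

0.94743


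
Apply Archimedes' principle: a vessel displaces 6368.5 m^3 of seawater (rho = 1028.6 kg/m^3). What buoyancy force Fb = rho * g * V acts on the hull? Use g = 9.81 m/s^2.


Formula: Fb = rho * g * V
Substituting: Fb = 1028.6 * 9.81 * 6368.5
Intermediate: 1028.6 * 9.81 = 10090.566
Result: Fb = 10090.566 * 6368.5 ≈ 64262000 N (5 s.f.)

64262000 N


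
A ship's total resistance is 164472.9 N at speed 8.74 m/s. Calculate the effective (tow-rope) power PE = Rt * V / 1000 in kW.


Formula: PE = Rt * V / 1000 (kW)
Step 1 — PE (W) = 164472.9 * 8.74 = 1437493.146 W
Step 2 — PE (kW) = 1437493.146 / 1000 ≈ 1437.5 kW (5 s.f.)

1437.5 kW


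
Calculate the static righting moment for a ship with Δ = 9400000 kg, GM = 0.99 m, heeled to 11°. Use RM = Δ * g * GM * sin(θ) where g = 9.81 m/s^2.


Formula: GZ = GM * sin(theta); RM = disp * g * GZ
Step 1 — GZ = 0.99 * sin(11°) = 0.99 * 0.190809 = 0.188901 m
Step 2 — RM = 9400000 * 9.81 * 0.188901 ≈ 17419000 N·m (5 s.f.)

17419000 N·m


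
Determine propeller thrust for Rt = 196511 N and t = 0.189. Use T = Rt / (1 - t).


Formula: T = Rt / (1 - t)
Step 1 — (1 - t) = 1 - 0.189 = 0.811
Step 2 — T = 196511 / 0.811 ≈ 242310 N (5 s.f.)

242310 N


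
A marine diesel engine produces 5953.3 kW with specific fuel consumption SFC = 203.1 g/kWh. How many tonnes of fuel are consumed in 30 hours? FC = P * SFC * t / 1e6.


Formula: FC (tonnes) = P * SFC * t / 1,000,000
Step 1 — P * SFC * t = 5953.3 * 203.1 * 30 = 36273456.9 g
Step 2 — FC (tonnes) = 36273456.9 / 1,000,000 ≈ 36.273 tonnes (5 s.f.)

36.273 tonnes


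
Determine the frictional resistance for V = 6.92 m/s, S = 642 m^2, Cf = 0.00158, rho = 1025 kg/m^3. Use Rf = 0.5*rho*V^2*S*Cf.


Formula: Rf = 0.5 * rho * V^2 * S * Cf
Step 1 — V^2 = 6.92^2 = 47.8864
Step 2 — 0.5 * rho * V^2 = 0.5 * 1025 * 47.8864 = 24541.78
Step 3 — Rf = 24541.78 * 642 * 0.00158 ≈ 24894 N (5 s.f.)

24894 N


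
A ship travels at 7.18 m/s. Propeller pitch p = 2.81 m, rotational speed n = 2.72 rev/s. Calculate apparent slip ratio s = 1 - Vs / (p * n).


Formula: s = 1 - Vs / (p * n)
Step 1 — p * n = 2.81 * 2.72 = 7.6432
Step 2 — Vs / (p*n) = 7.18 / 7.6432 = 0.939397 (6 d.p.)
Step 3 — s = 1 - 0.939397 = 0.060603

0.060603


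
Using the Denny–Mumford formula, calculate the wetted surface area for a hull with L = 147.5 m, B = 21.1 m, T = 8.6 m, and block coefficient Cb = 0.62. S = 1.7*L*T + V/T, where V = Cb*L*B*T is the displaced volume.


Formula: S = 1.7*L*T + V/T with V = Cb*L*B*T, i.e. S = L * (1.7*T + Cb*B)
Step 1 — 1.7*T = 1.7 * 8.6 = 14.62 m
Step 2 — Cb*B = 0.62 * 21.1 = 13.082 m
Step 3 — 1.7*T + Cb*B = 14.62 + 13.082 = 27.702 m
Step 4 — S = 147.5 * 27.702 ≈ 4086.0 m^2 (5 s.f.)

4086.0 m^2


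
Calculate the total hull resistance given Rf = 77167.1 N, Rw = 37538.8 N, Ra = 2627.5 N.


Formula: Rt = Rf + Rw + Ra
Substituting: Rt = 77167.1 + 37538.8 + 2627.5
Result: Rt = 117333.4 N

117333.4 N


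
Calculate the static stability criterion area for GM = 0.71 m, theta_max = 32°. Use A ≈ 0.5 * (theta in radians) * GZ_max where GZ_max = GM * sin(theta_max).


Formula: GZ_max = GM * sin(theta); Area = 0.5 * theta_rad * GZ_max
Step 1 — GZ_max = 0.71 * sin(32°) = 0.71 * 0.529919 = 0.376242 m
Step 2 — theta_rad = 32 * pi/180 = 0.558505 rad
Step 3 — Area = 0.5 * 0.558505 * 0.376242 ≈ 0.10507 m·rad (5 s.f.)

0.10507 m·rad


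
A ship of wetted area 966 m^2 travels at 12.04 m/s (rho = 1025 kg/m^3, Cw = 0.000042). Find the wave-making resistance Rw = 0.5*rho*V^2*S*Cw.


Formula: Rw = 0.5 * rho * V^2 * S * Cw
Step 1 — V^2 = 12.04^2 = 144.9616
Step 2 — 0.5 * rho * V^2 = 0.5 * 1025 * 144.9616 = 74292.82
Step 3 — Rw = 74292.82 * 966 * 0.000042 ≈ 3014.2 N (5 s.f.)

3014.2 N


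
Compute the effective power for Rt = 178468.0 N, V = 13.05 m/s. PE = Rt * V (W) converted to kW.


Formula: PE = Rt * V / 1000 (kW)
Step 1 — PE (W) = 178468.0 * 13.05 = 2329007.4 W
Step 2 — PE (kW) = 2329007.4 / 1000 ≈ 2329.0 kW (5 s.f.)

2329.0 kW


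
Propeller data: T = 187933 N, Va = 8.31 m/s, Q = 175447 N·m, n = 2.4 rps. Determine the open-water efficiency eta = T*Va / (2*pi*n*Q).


Formula: eta = T * Va / (2 * pi * n * Q)
Step 1 — numerator = T * Va = 187933 * 8.31 = 1561723.23
Step 2 — 2 * pi * n = 2 * pi * 2.4 = 15.079645
Step 3 — denominator = 15.079645 * 175447 = 2645678.48
Step 4 — eta = 1561723.23 / 2645678.48 ≈ 0.59029 (5 s.f.)

0.59029


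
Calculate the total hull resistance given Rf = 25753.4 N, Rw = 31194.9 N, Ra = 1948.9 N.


Formula: Rt = Rf + Rw + Ra
Substituting: Rt = 25753.4 + 31194.9 + 1948.9
Result: Rt = 58897.2 N

58897.2 N


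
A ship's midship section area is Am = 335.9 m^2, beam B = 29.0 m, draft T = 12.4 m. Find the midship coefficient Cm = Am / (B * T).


Formula: Cm = Am / (B * T)
Step 1 — B * T = 29.0 * 12.4 = 359.6 m^2
Step 2 — Cm = 335.9 / 359.6 ≈ 0.93409 (5 s.f.)

0.93409


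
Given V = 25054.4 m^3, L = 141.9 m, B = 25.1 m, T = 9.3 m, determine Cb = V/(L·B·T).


Formula: Cb = V / (L * B * T)
Step 1 — L * B * T = 141.9 * 25.1 * 9.3 = 33123.717 m^3
Step 2 — Cb = 25054.4 / 33123.717 ≈ 0.75639 (5 s.f.)

0.75639


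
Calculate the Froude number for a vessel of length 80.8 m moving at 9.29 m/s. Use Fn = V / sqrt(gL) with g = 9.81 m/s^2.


Formula: Fn = V / sqrt(g * L)
Step 1 — g * L = 9.81 * 80.8 = 792.648
Step 2 — sqrt(g * L) = sqrt(792.648) = 28.154005
Step 3 — Fn = 9.29 / 28.154005 ≈ 0.32997 (5 s.f.)

0.32997


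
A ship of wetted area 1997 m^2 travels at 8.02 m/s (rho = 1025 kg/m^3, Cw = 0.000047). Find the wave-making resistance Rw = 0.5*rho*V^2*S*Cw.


Formula: Rw = 0.5 * rho * V^2 * S * Cw
Step 1 — V^2 = 8.02^2 = 64.3204
Step 2 — 0.5 * rho * V^2 = 0.5 * 1025 * 64.3204 = 32964.205
Step 3 — Rw = 32964.205 * 1997 * 0.000047 ≈ 3094.0 N (5 s.f.)

3094.0 N


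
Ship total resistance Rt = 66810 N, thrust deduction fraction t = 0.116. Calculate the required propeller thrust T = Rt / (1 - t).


Formula: T = Rt / (1 - t)
Step 1 — (1 - t) = 1 - 0.116 = 0.884
Step 2 — T = 66810 / 0.884 ≈ 75577 N (5 s.f.)

75577 N


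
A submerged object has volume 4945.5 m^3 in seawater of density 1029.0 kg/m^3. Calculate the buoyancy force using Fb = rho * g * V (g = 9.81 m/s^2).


Formula: Fb = rho * g * V
Substituting: Fb = 1029.0 * 9.81 * 4945.5
Intermediate: 1029.0 * 9.81 = 10094.49
Result: Fb = 10094.49 * 4945.5 ≈ 49922000 N (5 s.f.)

49922000 N


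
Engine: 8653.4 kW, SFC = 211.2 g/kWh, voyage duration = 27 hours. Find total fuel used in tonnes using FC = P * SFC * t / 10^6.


Formula: FC (tonnes) = P * SFC * t / 1,000,000
Step 1 — P * SFC * t = 8653.4 * 211.2 * 27 = 49345148.16 g
Step 2 — FC (tonnes) = 49345148.16 / 1,000,000 ≈ 49.345 tonnes (5 s.f.)

49.345 tonnes


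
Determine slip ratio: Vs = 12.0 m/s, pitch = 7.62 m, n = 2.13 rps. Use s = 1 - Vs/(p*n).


Formula: s = 1 - Vs / (p * n)
Step 1 — p * n = 7.62 * 2.13 = 16.2306
Step 2 — Vs / (p*n) = 12.0 / 16.2306 = 0.739344 (6 d.p.)
Step 3 — s = 1 - 0.739344 = 0.260656

0.260656


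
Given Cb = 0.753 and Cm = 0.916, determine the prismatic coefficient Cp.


Formula: Cp = Cb / Cm
Substituting: Cp = 0.753 / 0.916
Result: Cp ≈ 0.82205 (5 s.f.)

0.82205


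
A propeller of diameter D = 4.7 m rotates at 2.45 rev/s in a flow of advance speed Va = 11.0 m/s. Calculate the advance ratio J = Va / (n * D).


Formula: J = Va / (n * D)
Step 1 — n * D = 2.45 * 4.7 = 11.515
Step 2 — J = 11.0 / 11.515 ≈ 0.95528 (5 s.f.)

0.95528


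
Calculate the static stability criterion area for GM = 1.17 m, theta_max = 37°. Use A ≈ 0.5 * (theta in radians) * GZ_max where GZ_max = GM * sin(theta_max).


Formula: GZ_max = GM * sin(theta); Area = 0.5 * theta_rad * GZ_max
Step 1 — GZ_max = 1.17 * sin(37°) = 1.17 * 0.601815 = 0.704124 m
Step 2 — theta_rad = 37 * pi/180 = 0.645772 rad
Step 3 — Area = 0.5 * 0.645772 * 0.704124 ≈ 0.22735 m·rad (5 s.f.)

0.22735 m·rad


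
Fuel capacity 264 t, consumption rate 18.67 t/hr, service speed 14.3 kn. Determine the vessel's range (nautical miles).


Formula: endurance = fuel / rate; range = endurance * speed
Step 1 — endurance = 264 / 18.67 = 14.1403 hours
Step 2 — range = 14.1403 * 14.3 ≈ 202.21 nautical miles (5 s.f.)

202.21 NM


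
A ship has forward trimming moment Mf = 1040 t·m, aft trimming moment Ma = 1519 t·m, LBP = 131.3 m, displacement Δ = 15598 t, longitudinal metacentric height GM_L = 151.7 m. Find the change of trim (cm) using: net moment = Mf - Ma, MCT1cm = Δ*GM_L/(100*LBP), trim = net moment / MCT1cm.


Formula: net trimming moment = Mf - Ma; MCT1cm = Δ*GM_L/(100*LBP); trim = net moment / MCT1cm
Step 1 — net trimming moment = 1040 - 1519 = -479 t·m
Step 2 — MCT1cm = 15598 * 151.7 / (100 * 131.3) = 180.2145 t·m/cm
Step 3 — trim = -479 / 180.2145 ≈ -2.6579 cm (5 s.f.)

-2.6579 cm


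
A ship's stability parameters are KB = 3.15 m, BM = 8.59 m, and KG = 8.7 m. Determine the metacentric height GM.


Formula: GM = KB + BM - KG
Step 1 — KM = KB + BM = 3.15 + 8.59 = 11.74 m
Step 2 — GM = KM - KG = 11.74 - 8.7 = 3.04 m

3.04 m


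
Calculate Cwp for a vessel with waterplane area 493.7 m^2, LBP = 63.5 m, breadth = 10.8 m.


Formula: Cwp = Aw / (L * B)
Step 1 — L * B = 63.5 * 10.8 = 685.8 m^2
Step 2 — Cwp = 493.7 / 685.8 ≈ 0.71989 (5 s.f.)

0.71989


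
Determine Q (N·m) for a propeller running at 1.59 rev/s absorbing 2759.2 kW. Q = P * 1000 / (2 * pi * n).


Formula: Q = P_W / (2 * pi * n)
Step 1 — P_W = 2759.2 kW * 1000 = 2759200.0 W
Step 2 — 2 * pi * n = 2 * pi * 1.59 = 9.990265
Step 3 — Q = 2759200.0 / 9.990265 ≈ 276190 N·m (5 s.f.)

276190 N·m


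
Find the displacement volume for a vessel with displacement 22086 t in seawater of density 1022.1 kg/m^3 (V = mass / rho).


Formula: V = mass / rho
Step 1 — convert tonnes to kg: 22086 t * 1000 = 22086000 kg
Step 2 — V = 22086000 / 1022.1 ≈ 21608 m^3 (5 s.f.)

21608 m^3


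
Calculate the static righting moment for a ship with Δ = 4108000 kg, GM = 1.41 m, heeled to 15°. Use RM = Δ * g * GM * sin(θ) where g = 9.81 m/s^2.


Formula: GZ = GM * sin(theta); RM = disp * g * GZ
Step 1 — GZ = 1.41 * sin(15°) = 1.41 * 0.258819 = 0.364935 m
Step 2 — RM = 4108000 * 9.81 * 0.364935 ≈ 14707000 N·m (5 s.f.)

14707000 N·m


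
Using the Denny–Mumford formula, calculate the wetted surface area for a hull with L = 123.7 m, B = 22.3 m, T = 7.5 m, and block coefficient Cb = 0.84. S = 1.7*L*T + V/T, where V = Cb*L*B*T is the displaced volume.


Formula: S = 1.7*L*T + V/T with V = Cb*L*B*T, i.e. S = L * (1.7*T + Cb*B)
Step 1 — 1.7*T = 1.7 * 7.5 = 12.75 m
Step 2 — Cb*B = 0.84 * 22.3 = 18.732 m
Step 3 — 1.7*T + Cb*B = 12.75 + 18.732 = 31.482 m
Step 4 — S = 123.7 * 31.482 ≈ 3894.3 m^2 (5 s.f.)

3894.3 m^2


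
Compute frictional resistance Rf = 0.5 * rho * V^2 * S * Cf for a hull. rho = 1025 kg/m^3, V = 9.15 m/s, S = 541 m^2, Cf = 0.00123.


Formula: Rf = 0.5 * rho * V^2 * S * Cf
Step 1 — V^2 = 9.15^2 = 83.7225
Step 2 — 0.5 * rho * V^2 = 0.5 * 1025 * 83.7225 = 42907.78125
Step 3 — Rf = 42907.78125 * 541 * 0.00123 ≈ 28552 N (5 s.f.)

28552 N


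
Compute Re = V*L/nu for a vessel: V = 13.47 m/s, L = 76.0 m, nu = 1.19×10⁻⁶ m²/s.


Formula: Re = V * L / nu
Step 1 — V * L = 13.47 * 76.0 = 1023.72 m^2/s
Step 2 — Re = 1023.72 / 1.19e-6 = 8.60e+08

8.60e+08


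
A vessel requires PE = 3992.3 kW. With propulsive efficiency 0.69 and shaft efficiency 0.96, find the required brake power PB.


Formula: PB = PE / (eta_D * eta_S)
Step 1 — combined efficiency = eta_D * eta_S = 0.69 * 0.96 = 0.6624
Step 2 — PB = 3992.3 / 0.6624 ≈ 6027.0 kW (5 s.f.)

6027.0 kW


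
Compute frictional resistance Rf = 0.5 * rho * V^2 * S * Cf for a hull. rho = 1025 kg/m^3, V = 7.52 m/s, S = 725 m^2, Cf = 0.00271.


Formula: Rf = 0.5 * rho * V^2 * S * Cf
Step 1 — V^2 = 7.52^2 = 56.5504
Step 2 — 0.5 * rho * V^2 = 0.5 * 1025 * 56.5504 = 28982.08
Step 3 — Rf = 28982.08 * 725 * 0.00271 ≈ 56943 N (5 s.f.)

56943 N


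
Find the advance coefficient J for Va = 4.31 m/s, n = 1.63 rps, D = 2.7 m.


Formula: J = Va / (n * D)
Step 1 — n * D = 1.63 * 2.7 = 4.401
Step 2 — J = 4.31 / 4.401 ≈ 0.97932 (5 s.f.)

0.97932


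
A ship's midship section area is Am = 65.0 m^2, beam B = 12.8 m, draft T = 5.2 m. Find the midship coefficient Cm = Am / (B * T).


Formula: Cm = Am / (B * T)
Step 1 — B * T = 12.8 * 5.2 = 66.56 m^2
Step 2 — Cm = 65.0 / 66.56 ≈ 0.97656 (5 s.f.)

0.97656


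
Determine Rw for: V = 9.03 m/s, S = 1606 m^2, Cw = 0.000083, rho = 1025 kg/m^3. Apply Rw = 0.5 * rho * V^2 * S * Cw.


Formula: Rw = 0.5 * rho * V^2 * S * Cw
Step 1 — V^2 = 9.03^2 = 81.5409
Step 2 — 0.5 * rho * V^2 = 0.5 * 1025 * 81.5409 = 41789.71125
Step 3 — Rw = 41789.71125 * 1606 * 0.000083 ≈ 5570.5 N (5 s.f.)

5570.5 N


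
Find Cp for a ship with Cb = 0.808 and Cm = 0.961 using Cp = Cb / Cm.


Formula: Cp = Cb / Cm
Substituting: Cp = 0.808 / 0.961
Result: Cp ≈ 0.84079 (5 s.f.)

0.84079


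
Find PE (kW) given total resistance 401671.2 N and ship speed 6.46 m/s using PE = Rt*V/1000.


Formula: PE = Rt * V / 1000 (kW)
Step 1 — PE (W) = 401671.2 * 6.46 = 2594795.952 W
Step 2 — PE (kW) = 2594795.952 / 1000 ≈ 2594.8 kW (5 s.f.)

2594.8 kW


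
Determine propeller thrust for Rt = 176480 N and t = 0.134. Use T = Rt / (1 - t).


Formula: T = Rt / (1 - t)
Step 1 — (1 - t) = 1 - 0.134 = 0.866
Step 2 — T = 176480 / 0.866 ≈ 203790 N (5 s.f.)

203790 N
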